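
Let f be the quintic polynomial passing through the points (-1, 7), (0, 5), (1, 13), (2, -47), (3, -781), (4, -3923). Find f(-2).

169

Write f(x) = ax^5 + bx^4 + cx^3 + dx^2 + ex + k. Substituting each data point gives a linear system:
  -a + b - c + d - e + k = 7
  k = 5
  a + b + c + d + e + k = 13
  32a + 16b + 8c + 4d + 2e + k = -47
  243a + 81b + 27c + 9d + 3e + k = -781
  1024a + 256b + 64c + 16d + 4e + k = -3923
Solving the system yields a = -5, b = 3, c = 6, d = 2, e = 2, k = 5.
So f(x) = -5x^5 + 3x^4 + 6x^3 + 2x^2 + 2x + 5.
Then f(-2) = 169.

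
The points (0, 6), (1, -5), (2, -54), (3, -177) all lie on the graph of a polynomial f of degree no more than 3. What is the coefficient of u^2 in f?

-1

Write f(u) = au^3 + bu^2 + cu + d. Substituting each data point gives a linear system:
  d = 6
  a + b + c + d = -5
  8a + 4b + 2c + d = -54
  27a + 9b + 3c + d = -177
Solving the system yields a = -6, b = -1, c = -4, d = 6.
So f(u) = -6u³ - u² - 4u + 6.
The coefficient of u^2 is -1.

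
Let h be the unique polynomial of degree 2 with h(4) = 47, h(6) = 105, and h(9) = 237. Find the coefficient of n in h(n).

Write h(n) = an^2 + bn + c. Substituting each data point gives a linear system:
  16a + 4b + c = 47
  36a + 6b + c = 105
  81a + 9b + c = 237
Solving the system yields a = 3, b = -1, c = 3.
So h(n) = 3n^2 - n + 3.
The coefficient of n is -1.

-1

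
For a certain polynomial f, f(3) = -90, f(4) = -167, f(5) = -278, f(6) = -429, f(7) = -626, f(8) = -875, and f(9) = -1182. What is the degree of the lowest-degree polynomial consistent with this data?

Forward differences of the values at t = 3, 4, 5, 6, 7, 8, 9:
  f  : -90  -167  -278  -429  -626  -875  -1182
  Δ  : -77  -111  -151  -197  -249  -307
  Δ^2: -34  -40  -46  -52  -58
  Δ^3: -6  -6  -6  -6
  Δ^4: 0  0  0
  Δ^5: 0  0
  Δ^6: 0
The third differences are constant (-6) and nonzero, while all higher differences vanish, so the minimal degree is 3.

3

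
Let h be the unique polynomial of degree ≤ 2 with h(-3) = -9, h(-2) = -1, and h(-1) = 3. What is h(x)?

Write h(x) = ax^2 + bx + c. Substituting each data point gives a linear system:
  9a - 3b + c = -9
  4a - 2b + c = -1
  a - b + c = 3
Solving the system yields a = -2, b = -2, c = 3.
So h(x) = -2x^2 - 2x + 3.
Check: h(-1) = 3. ✓

h(x) = -2x^2 - 2x + 3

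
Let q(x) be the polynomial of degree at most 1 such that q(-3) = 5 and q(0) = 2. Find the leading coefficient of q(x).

Write q(x) = ax + b. Substituting each data point gives a linear system:
  -3a + b = 5
  b = 2
Solving the system yields a = -1, b = 2.
So q(x) = -x + 2.
The leading coefficient is -1.

-1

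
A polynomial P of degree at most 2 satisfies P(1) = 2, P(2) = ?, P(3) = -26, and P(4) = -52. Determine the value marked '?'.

The 3 known points determine the degree-2 polynomial uniquely.
Write P(n) = an^2 + bn + c. Substituting each data point gives a linear system:
  a + b + c = 2
  9a + 3b + c = -26
  16a + 4b + c = -52
Solving the system yields a = -4, b = 2, c = 4.
So P(n) = -4n² + 2n + 4.
Then P(2) = -8.

-8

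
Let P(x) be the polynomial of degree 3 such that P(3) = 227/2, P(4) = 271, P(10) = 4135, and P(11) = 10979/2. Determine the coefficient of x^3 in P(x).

Write P(x) = ax^3 + bx^2 + cx + d. Substituting each data point gives a linear system:
  27a + 9b + 3c + d = 227/2
  64a + 16b + 4c + d = 271
  1000a + 100b + 10c + d = 4135
  1331a + 121b + 11c + d = 10979/2
Solving the system yields a = 4, b = 3/2, c = -1, d = -5.
So P(x) = 4x³ + (3/2)x² - x - 5.
The leading coefficient is 4.

4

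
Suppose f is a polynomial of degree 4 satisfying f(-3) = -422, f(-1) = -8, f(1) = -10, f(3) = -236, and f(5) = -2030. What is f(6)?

Write f(u) = au^4 + bu^3 + cu^2 + du + e. Substituting each data point gives a linear system:
  81a - 27b + 9c - 3d + e = -422
  a - b + c - d + e = -8
  a + b + c + d + e = -10
  81a + 27b + 9c + 3d + e = -236
  625a + 125b + 25c + 5d + e = -2030
Solving the system yields a = -4, b = 4, c = 0, d = -5, e = -5.
So f(u) = -4u^4 + 4u^3 - 5u - 5.
Then f(6) = -4355.

-4355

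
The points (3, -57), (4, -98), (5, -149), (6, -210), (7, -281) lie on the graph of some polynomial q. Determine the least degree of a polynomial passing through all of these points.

Forward differences of the values at t = 3, 4, 5, 6, 7:
  q  : -57  -98  -149  -210  -281
  Δ  : -41  -51  -61  -71
  Δ^2: -10  -10  -10
  Δ^3: 0  0
  Δ^4: 0
The second differences are constant (-10) and nonzero, while all higher differences vanish, so the minimal degree is 2.

2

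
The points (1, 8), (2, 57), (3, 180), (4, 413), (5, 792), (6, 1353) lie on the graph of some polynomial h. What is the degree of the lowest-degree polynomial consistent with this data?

Forward differences of the values at u = 1, 2, 3, 4, 5, 6:
  h  : 8  57  180  413  792  1353
  Δ  : 49  123  233  379  561
  Δ^2: 74  110  146  182
  Δ^3: 36  36  36
  Δ^4: 0  0
  Δ^5: 0
The third differences are constant (36) and nonzero, while all higher differences vanish, so the minimal degree is 3.

3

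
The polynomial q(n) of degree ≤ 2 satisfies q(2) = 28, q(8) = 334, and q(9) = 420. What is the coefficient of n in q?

1

Write q(n) = an^2 + bn + c. Substituting each data point gives a linear system:
  4a + 2b + c = 28
  64a + 8b + c = 334
  81a + 9b + c = 420
Solving the system yields a = 5, b = 1, c = 6.
So q(n) = 5n² + n + 6.
The coefficient of n is 1.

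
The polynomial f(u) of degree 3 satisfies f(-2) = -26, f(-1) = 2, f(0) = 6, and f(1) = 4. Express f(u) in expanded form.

f(u) = 3u^3 - 3u^2 - 2u + 6

Using the Lagrange interpolation formula with nodes -2, -1, 0, 1:
  L_0(u) = (u + 1)u(u - 1) / -6
  L_1(u) = (u + 2)u(u - 1) / 2
  L_2(u) = (u + 2)(u + 1)(u - 1) / -2
  L_3(u) = (u + 2)(u + 1)u / 6
Then f(u) = -26·L_0(u) + 2·L_1(u) + 6·L_2(u) + 4·L_3(u).
Expanding and collecting terms gives f(u) = 3u³ - 3u² - 2u + 6.
Check: f(1) = 4. ✓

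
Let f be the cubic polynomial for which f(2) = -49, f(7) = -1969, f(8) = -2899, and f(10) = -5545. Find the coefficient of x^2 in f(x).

-6

Write f(x) = ax^3 + bx^2 + cx + d. Substituting each data point gives a linear system:
  8a + 4b + 2c + d = -49
  343a + 49b + 7c + d = -1969
  512a + 64b + 8c + d = -2899
  1000a + 100b + 10c + d = -5545
Solving the system yields a = -5, b = -6, c = 5, d = 5.
So f(x) = -5x^3 - 6x^2 + 5x + 5.
The coefficient of x^2 is -6.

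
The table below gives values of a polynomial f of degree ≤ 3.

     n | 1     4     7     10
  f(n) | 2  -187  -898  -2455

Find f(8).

-1307

Write f(n) = an^3 + bn^2 + cn + d. Substituting each data point gives a linear system:
  a + b + c + d = 2
  64a + 16b + 4c + d = -187
  343a + 49b + 7c + d = -898
  1000a + 100b + 10c + d = -2455
Solving the system yields a = -2, b = -5, c = 4, d = 5.
So f(n) = -2n³ - 5n² + 4n + 5.
Then f(8) = -1307.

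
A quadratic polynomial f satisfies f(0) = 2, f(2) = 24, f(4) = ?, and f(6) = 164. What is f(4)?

On equispaced nodes a degree-2 polynomial has vanishing third forward difference, so
  - f(0) + 3·f(2) - 3·f(4) + f(6) = 0.
Substituting the known values and solving for f(4):
  -3·f(4) = -234
  f(4) = 78.

78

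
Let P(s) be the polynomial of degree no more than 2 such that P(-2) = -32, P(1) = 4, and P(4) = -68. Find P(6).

-176

Using the Lagrange interpolation formula with nodes -2, 1, 4:
  L_0(s) = (s - 1)(s - 4) / 18
  L_1(s) = (s + 2)(s - 4) / -9
  L_2(s) = (s + 2)(s - 1) / 18
Then P(s) = -32·L_0(s) + 4·L_1(s) - 68·L_2(s).
Expanding and collecting terms gives P(s) = -6s^2 + 6s + 4.
Evaluating at s = 6: P(6) = -176.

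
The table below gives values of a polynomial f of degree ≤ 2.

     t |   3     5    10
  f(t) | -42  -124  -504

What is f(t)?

Write f(t) = at^2 + bt + c. Substituting each data point gives a linear system:
  9a + 3b + c = -42
  25a + 5b + c = -124
  100a + 10b + c = -504
Solving the system yields a = -5, b = -1, c = 6.
So f(t) = -5t^2 - t + 6.
Check: f(10) = -504. ✓

f(t) = -5t^2 - t + 6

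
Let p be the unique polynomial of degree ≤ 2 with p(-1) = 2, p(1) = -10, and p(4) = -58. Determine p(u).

p(u) = -2u^2 - 6u - 2

Using the Lagrange interpolation formula with nodes -1, 1, 4:
  L_0(u) = (u - 1)(u - 4) / 10
  L_1(u) = (u + 1)(u - 4) / -6
  L_2(u) = (u + 1)(u - 1) / 15
Then p(u) = 2·L_0(u) - 10·L_1(u) - 58·L_2(u).
Expanding and collecting terms gives p(u) = -2u² - 6u - 2.
Check: p(-1) = 2. ✓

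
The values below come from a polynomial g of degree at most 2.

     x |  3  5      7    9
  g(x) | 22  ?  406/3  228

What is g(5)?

The 3 known points determine the degree-2 polynomial uniquely.
Write g(x) = ax^2 + bx + c. Substituting each data point gives a linear system:
  9a + 3b + c = 22
  49a + 7b + c = 406/3
  81a + 9b + c = 228
Solving the system yields a = 3, b = -5/3, c = 0.
So g(x) = 3x² - (5/3)x.
Then g(5) = 200/3.

200/3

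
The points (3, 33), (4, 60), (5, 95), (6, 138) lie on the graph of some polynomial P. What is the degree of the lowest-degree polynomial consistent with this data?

2

Forward differences of the values at t = 3, 4, 5, 6:
  P  : 33  60  95  138
  Δ  : 27  35  43
  Δ^2: 8  8
  Δ^3: 0
The second differences are constant (8) and nonzero, while all higher differences vanish, so the minimal degree is 2.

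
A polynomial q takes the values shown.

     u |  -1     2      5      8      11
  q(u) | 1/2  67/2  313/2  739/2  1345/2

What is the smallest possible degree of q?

Forward differences of the values at u = -1, 2, 5, 8, 11:
  q  : 1/2  67/2  313/2  739/2  1345/2
  Δ  : 33  123  213  303
  Δ^2: 90  90  90
  Δ^3: 0  0
  Δ^4: 0
The second differences are constant (90) and nonzero, while all higher differences vanish, so the minimal degree is 2.

2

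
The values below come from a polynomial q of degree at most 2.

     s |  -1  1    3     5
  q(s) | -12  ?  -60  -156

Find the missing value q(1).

-12

On equispaced nodes a degree-2 polynomial has vanishing third forward difference, so
  - q(-1) + 3·q(1) - 3·q(3) + q(5) = 0.
Substituting the known values and solving for q(1):
  3·q(1) = -36
  q(1) = -12.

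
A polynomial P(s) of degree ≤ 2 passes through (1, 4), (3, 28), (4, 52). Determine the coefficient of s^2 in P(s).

Write P(s) = as^2 + bs + c. Substituting each data point gives a linear system:
  a + b + c = 4
  9a + 3b + c = 28
  16a + 4b + c = 52
Solving the system yields a = 4, b = -4, c = 4.
So P(s) = 4s^2 - 4s + 4.
The leading coefficient is 4.

4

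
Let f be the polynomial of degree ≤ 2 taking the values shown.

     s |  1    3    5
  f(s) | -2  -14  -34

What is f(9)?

Write f(s) = as^2 + bs + c. Substituting each data point gives a linear system:
  a + b + c = -2
  9a + 3b + c = -14
  25a + 5b + c = -34
Solving the system yields a = -1, b = -2, c = 1.
So f(s) = -s² - 2s + 1.
Then f(9) = -98.

-98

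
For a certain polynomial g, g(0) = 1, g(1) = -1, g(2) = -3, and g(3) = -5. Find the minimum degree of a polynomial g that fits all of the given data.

1

Forward differences of the values at u = 0, 1, 2, 3:
  g  : 1  -1  -3  -5
  Δ  : -2  -2  -2
  Δ^2: 0  0
  Δ^3: 0
The first differences are constant (-2) and nonzero, while all higher differences vanish, so the minimal degree is 1.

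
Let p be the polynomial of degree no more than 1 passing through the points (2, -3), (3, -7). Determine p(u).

Write p(u) = au + b. Substituting each data point gives a linear system:
  2a + b = -3
  3a + b = -7
Solving the system yields a = -4, b = 5.
So p(u) = -4u + 5.
Check: p(3) = -7. ✓

p(u) = -4u + 5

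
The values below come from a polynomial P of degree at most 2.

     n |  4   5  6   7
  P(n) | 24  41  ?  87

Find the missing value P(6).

The 3 known points determine the degree-2 polynomial uniquely.
Write P(n) = an^2 + bn + c. Substituting each data point gives a linear system:
  16a + 4b + c = 24
  25a + 5b + c = 41
  49a + 7b + c = 87
Solving the system yields a = 2, b = -1, c = -4.
So P(n) = 2n^2 - n - 4.
Then P(6) = 62.

62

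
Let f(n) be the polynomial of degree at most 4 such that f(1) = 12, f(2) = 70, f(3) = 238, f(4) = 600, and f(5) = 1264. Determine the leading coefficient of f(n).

Write f(n) = an^4 + bn^3 + cn^2 + dn + e. Substituting each data point gives a linear system:
  a + b + c + d + e = 12
  16a + 8b + 4c + 2d + e = 70
  81a + 27b + 9c + 3d + e = 238
  256a + 64b + 16c + 4d + e = 600
  625a + 125b + 25c + 5d + e = 1264
Solving the system yields a = 1, b = 4, c = 6, d = -3, e = 4.
So f(n) = n^4 + 4n^3 + 6n^2 - 3n + 4.
The leading coefficient is 1.

1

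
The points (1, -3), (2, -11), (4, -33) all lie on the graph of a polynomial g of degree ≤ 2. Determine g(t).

g(t) = -t^2 - 5t + 3

Using the Lagrange interpolation formula with nodes 1, 2, 4:
  L_0(t) = (t - 2)(t - 4) / 3
  L_1(t) = (t - 1)(t - 4) / -2
  L_2(t) = (t - 1)(t - 2) / 6
Then g(t) = -3·L_0(t) - 11·L_1(t) - 33·L_2(t).
Expanding and collecting terms gives g(t) = -t² - 5t + 3.
Check: g(1) = -3. ✓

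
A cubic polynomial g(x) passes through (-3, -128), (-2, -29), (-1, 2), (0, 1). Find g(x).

g(x) = 6x^3 + 2x^2 - 5x + 1

Write g(x) = ax^3 + bx^2 + cx + d. Substituting each data point gives a linear system:
  -27a + 9b - 3c + d = -128
  -8a + 4b - 2c + d = -29
  -a + b - c + d = 2
  d = 1
Solving the system yields a = 6, b = 2, c = -5, d = 1.
So g(x) = 6x^3 + 2x^2 - 5x + 1.
Check: g(-1) = 2. ✓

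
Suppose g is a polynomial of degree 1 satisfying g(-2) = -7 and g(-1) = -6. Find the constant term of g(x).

Write g(x) = ax + b. Substituting each data point gives a linear system:
  -2a + b = -7
  -a + b = -6
Solving the system yields a = 1, b = -5.
So g(x) = x - 5.
The constant term is -5.

-5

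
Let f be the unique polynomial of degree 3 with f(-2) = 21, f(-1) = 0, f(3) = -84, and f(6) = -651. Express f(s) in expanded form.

f(s) = -3s^3 - 3

Write f(s) = as^3 + bs^2 + cs + d. Substituting each data point gives a linear system:
  -8a + 4b - 2c + d = 21
  -a + b - c + d = 0
  27a + 9b + 3c + d = -84
  216a + 36b + 6c + d = -651
Solving the system yields a = -3, b = 0, c = 0, d = -3.
So f(s) = -3s^3 - 3.
Check: f(-2) = 21. ✓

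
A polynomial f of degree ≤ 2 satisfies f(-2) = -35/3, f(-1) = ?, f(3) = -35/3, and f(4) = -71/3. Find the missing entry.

-11/3

The 3 known points determine the degree-2 polynomial uniquely.
Write f(x) = ax^2 + bx + c. Substituting each data point gives a linear system:
  4a - 2b + c = -35/3
  9a + 3b + c = -35/3
  16a + 4b + c = -71/3
Solving the system yields a = -2, b = 2, c = 1/3.
So f(x) = -2x^2 + 2x + 1/3.
Then f(-1) = -11/3.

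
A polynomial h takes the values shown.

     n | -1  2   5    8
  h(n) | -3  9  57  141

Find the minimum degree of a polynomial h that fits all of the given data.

Forward differences of the values at n = -1, 2, 5, 8:
  h  : -3  9  57  141
  Δ  : 12  48  84
  Δ^2: 36  36
  Δ^3: 0
The second differences are constant (36) and nonzero, while all higher differences vanish, so the minimal degree is 2.

2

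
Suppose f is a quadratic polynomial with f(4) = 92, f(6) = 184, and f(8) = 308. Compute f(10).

Using the Lagrange interpolation formula with nodes 4, 6, 8:
  L_0(x) = (x - 6)(x - 8) / 8
  L_1(x) = (x - 4)(x - 8) / -4
  L_2(x) = (x - 4)(x - 6) / 8
Then f(x) = 92·L_0(x) + 184·L_1(x) + 308·L_2(x).
Expanding and collecting terms gives f(x) = 4x² + 6x + 4.
Evaluating at x = 10: f(10) = 464.

464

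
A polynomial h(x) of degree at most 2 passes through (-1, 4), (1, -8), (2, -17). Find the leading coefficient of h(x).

Write h(x) = ax^2 + bx + c. Substituting each data point gives a linear system:
  a - b + c = 4
  a + b + c = -8
  4a + 2b + c = -17
Solving the system yields a = -1, b = -6, c = -1.
So h(x) = -x^2 - 6x - 1.
The leading coefficient is -1.

-1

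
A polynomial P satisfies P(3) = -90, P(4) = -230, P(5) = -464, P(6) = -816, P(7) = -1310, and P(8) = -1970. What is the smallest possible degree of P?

3

Forward differences of the values at t = 3, 4, 5, 6, 7, 8:
  P  : -90  -230  -464  -816  -1310  -1970
  Δ  : -140  -234  -352  -494  -660
  Δ^2: -94  -118  -142  -166
  Δ^3: -24  -24  -24
  Δ^4: 0  0
  Δ^5: 0
The third differences are constant (-24) and nonzero, while all higher differences vanish, so the minimal degree is 3.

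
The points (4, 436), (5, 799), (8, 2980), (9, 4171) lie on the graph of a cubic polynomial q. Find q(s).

Write q(s) = as^3 + bs^2 + cs + d. Substituting each data point gives a linear system:
  64a + 16b + 4c + d = 436
  125a + 25b + 5c + d = 799
  512a + 64b + 8c + d = 2980
  729a + 81b + 9c + d = 4171
Solving the system yields a = 5, b = 6, c = 4, d = 4.
So q(s) = 5s³ + 6s² + 4s + 4.
Check: q(5) = 799. ✓

q(s) = 5s^3 + 6s^2 + 4s + 4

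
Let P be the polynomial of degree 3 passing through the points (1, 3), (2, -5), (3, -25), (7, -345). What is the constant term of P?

Write P(u) = au^3 + bu^2 + cu + d. Substituting each data point gives a linear system:
  a + b + c + d = 3
  8a + 4b + 2c + d = -5
  27a + 9b + 3c + d = -25
  343a + 49b + 7c + d = -345
Solving the system yields a = -1, b = 0, c = -1, d = 5.
So P(u) = -u³ - u + 5.
The constant term is 5.

5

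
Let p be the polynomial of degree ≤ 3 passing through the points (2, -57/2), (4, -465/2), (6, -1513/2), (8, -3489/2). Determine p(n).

Using the Lagrange interpolation formula with nodes 2, 4, 6, 8:
  L_0(n) = (n - 4)(n - 6)(n - 8) / -48
  L_1(n) = (n - 2)(n - 6)(n - 8) / 16
  L_2(n) = (n - 2)(n - 4)(n - 8) / -16
  L_3(n) = (n - 2)(n - 4)(n - 6) / 48
Then p(n) = -57/2·L_0(n) - 465/2·L_1(n) - 1513/2·L_2(n) - 3489/2·L_3(n).
Expanding and collecting terms gives p(n) = -3n^3 - 4n^2 + 6n - 1/2.
Check: p(2) = -57/2. ✓

p(n) = -3n^3 - 4n^2 + 6n - 1/2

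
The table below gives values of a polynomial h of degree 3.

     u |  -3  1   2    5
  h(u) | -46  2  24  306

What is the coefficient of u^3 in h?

Write h(u) = au^3 + bu^2 + cu + d. Substituting each data point gives a linear system:
  -27a + 9b - 3c + d = -46
  a + b + c + d = 2
  8a + 4b + 2c + d = 24
  125a + 25b + 5c + d = 306
Solving the system yields a = 2, b = 2, c = 2, d = -4.
So h(u) = 2u^3 + 2u^2 + 2u - 4.
The leading coefficient is 2.

2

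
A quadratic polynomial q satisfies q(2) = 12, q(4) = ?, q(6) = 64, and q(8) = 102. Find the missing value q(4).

The 3 known points determine the degree-2 polynomial uniquely.
Write q(t) = at^2 + bt + c. Substituting each data point gives a linear system:
  4a + 2b + c = 12
  36a + 6b + c = 64
  64a + 8b + c = 102
Solving the system yields a = 1, b = 5, c = -2.
So q(t) = t^2 + 5t - 2.
Then q(4) = 34.

34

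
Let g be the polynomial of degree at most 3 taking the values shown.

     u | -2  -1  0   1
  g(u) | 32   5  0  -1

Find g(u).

g(u) = -3u^3 + 2u^2

Write g(u) = au^3 + bu^2 + cu + d. Substituting each data point gives a linear system:
  -8a + 4b - 2c + d = 32
  -a + b - c + d = 5
  d = 0
  a + b + c + d = -1
Solving the system yields a = -3, b = 2, c = 0, d = 0.
So g(u) = -3u^3 + 2u^2.
Check: g(1) = -1. ✓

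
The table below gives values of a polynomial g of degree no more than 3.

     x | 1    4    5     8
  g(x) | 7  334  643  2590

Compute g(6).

Using the Lagrange interpolation formula with nodes 1, 4, 5, 8:
  L_0(x) = (x - 4)(x - 5)(x - 8) / -84
  L_1(x) = (x - 1)(x - 5)(x - 8) / 12
  L_2(x) = (x - 1)(x - 4)(x - 8) / -12
  L_3(x) = (x - 1)(x - 4)(x - 5) / 84
Then g(x) = 7·L_0(x) + 334·L_1(x) + 643·L_2(x) + 2590·L_3(x).
Expanding and collecting terms gives g(x) = 5x³ + 4x - 2.
Evaluating at x = 6: g(6) = 1102.

1102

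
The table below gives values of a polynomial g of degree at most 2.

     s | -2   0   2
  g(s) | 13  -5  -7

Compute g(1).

-8

Using the Lagrange interpolation formula with nodes -2, 0, 2:
  L_0(s) = s(s - 2) / 8
  L_1(s) = (s + 2)(s - 2) / -4
  L_2(s) = (s + 2)s / 8
Then g(s) = 13·L_0(s) - 5·L_1(s) - 7·L_2(s).
Expanding and collecting terms gives g(s) = 2s² - 5s - 5.
Evaluating at s = 1: g(1) = -8.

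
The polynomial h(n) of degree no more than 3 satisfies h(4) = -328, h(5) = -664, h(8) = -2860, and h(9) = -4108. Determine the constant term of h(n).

Write h(n) = an^3 + bn^2 + cn + d. Substituting each data point gives a linear system:
  64a + 16b + 4c + d = -328
  125a + 25b + 5c + d = -664
  512a + 64b + 8c + d = -2860
  729a + 81b + 9c + d = -4108
Solving the system yields a = -6, b = 3, c = 3, d = -4.
So h(n) = -6n³ + 3n² + 3n - 4.
The constant term is -4.

-4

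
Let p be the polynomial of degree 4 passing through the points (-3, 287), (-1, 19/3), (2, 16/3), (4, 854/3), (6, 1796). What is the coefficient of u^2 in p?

2

Write p(u) = au^4 + bu^3 + cu^2 + du + e. Substituting each data point gives a linear system:
  81a - 27b + 9c - 3d + e = 287
  a - b + c - d + e = 19/3
  16a + 8b + 4c + 2d + e = 16/3
  256a + 64b + 16c + 4d + e = 854/3
  1296a + 216b + 36c + 6d + e = 1796
Solving the system yields a = 2, b = -4, c = 2, d = -1/3, e = -2.
So p(u) = 2u⁴ - 4u³ + 2u² - (1/3)u - 2.
The coefficient of u^2 is 2.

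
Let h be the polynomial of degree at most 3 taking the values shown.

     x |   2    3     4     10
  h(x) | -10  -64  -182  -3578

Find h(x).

h(x) = -4x^3 + 4x^2 + 2x + 2

Write h(x) = ax^3 + bx^2 + cx + d. Substituting each data point gives a linear system:
  8a + 4b + 2c + d = -10
  27a + 9b + 3c + d = -64
  64a + 16b + 4c + d = -182
  1000a + 100b + 10c + d = -3578
Solving the system yields a = -4, b = 4, c = 2, d = 2.
So h(x) = -4x³ + 4x² + 2x + 2.
Check: h(4) = -182. ✓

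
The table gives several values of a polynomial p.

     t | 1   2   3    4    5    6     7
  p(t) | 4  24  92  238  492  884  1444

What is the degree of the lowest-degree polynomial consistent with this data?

Forward differences of the values at t = 1, 2, 3, 4, 5, 6, 7:
  p  : 4  24  92  238  492  884  1444
  Δ  : 20  68  146  254  392  560
  Δ^2: 48  78  108  138  168
  Δ^3: 30  30  30  30
  Δ^4: 0  0  0
  Δ^5: 0  0
  Δ^6: 0
The third differences are constant (30) and nonzero, while all higher differences vanish, so the minimal degree is 3.

3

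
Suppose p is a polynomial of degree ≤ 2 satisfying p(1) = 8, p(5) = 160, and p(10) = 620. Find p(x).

Using the Lagrange interpolation formula with nodes 1, 5, 10:
  L_0(x) = (x - 5)(x - 10) / 36
  L_1(x) = (x - 1)(x - 10) / -20
  L_2(x) = (x - 1)(x - 5) / 45
Then p(x) = 8·L_0(x) + 160·L_1(x) + 620·L_2(x).
Expanding and collecting terms gives p(x) = 6x^2 + 2x.
Check: p(5) = 160. ✓

p(x) = 6x^2 + 2x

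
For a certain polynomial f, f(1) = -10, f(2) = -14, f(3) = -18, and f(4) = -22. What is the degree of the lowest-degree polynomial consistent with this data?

1

Forward differences of the values at x = 1, 2, 3, 4:
  f  : -10  -14  -18  -22
  Δ  : -4  -4  -4
  Δ^2: 0  0
  Δ^3: 0
The first differences are constant (-4) and nonzero, while all higher differences vanish, so the minimal degree is 1.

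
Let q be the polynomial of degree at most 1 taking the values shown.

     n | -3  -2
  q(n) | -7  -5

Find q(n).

Using the Lagrange interpolation formula with nodes -3, -2:
  L_0(n) = (n + 2) / -1
  L_1(n) = (n + 3) / 1
Then q(n) = -7·L_0(n) - 5·L_1(n).
Expanding and collecting terms gives q(n) = 2n - 1.
Check: q(-3) = -7. ✓

q(n) = 2n - 1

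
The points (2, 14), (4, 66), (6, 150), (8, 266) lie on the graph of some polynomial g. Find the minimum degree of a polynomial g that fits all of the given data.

Forward differences of the values at n = 2, 4, 6, 8:
  g  : 14  66  150  266
  Δ  : 52  84  116
  Δ^2: 32  32
  Δ^3: 0
The second differences are constant (32) and nonzero, while all higher differences vanish, so the minimal degree is 2.

2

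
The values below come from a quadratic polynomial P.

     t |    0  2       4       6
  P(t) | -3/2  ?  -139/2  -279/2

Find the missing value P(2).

-47/2

On equispaced nodes a degree-2 polynomial has vanishing third forward difference, so
  - P(0) + 3·P(2) - 3·P(4) + P(6) = 0.
Substituting the known values and solving for P(2):
  3·P(2) = -141/2
  P(2) = -47/2.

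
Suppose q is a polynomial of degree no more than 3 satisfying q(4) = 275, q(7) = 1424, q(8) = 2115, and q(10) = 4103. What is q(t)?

Write q(t) = at^3 + bt^2 + ct + d. Substituting each data point gives a linear system:
  64a + 16b + 4c + d = 275
  343a + 49b + 7c + d = 1424
  512a + 64b + 8c + d = 2115
  1000a + 100b + 10c + d = 4103
Solving the system yields a = 4, b = 1, c = 0, d = 3.
So q(t) = 4t^3 + t^2 + 3.
Check: q(10) = 4103. ✓

q(t) = 4t^3 + t^2 + 3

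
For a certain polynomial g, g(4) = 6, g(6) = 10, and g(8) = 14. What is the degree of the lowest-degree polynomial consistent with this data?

1

Forward differences of the values at u = 4, 6, 8:
  g  : 6  10  14
  Δ  : 4  4
  Δ^2: 0
The first differences are constant (4) and nonzero, while all higher differences vanish, so the minimal degree is 1.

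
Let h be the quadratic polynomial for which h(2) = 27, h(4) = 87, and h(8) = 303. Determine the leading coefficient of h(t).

4

Write h(t) = at^2 + bt + c. Substituting each data point gives a linear system:
  4a + 2b + c = 27
  16a + 4b + c = 87
  64a + 8b + c = 303
Solving the system yields a = 4, b = 6, c = -1.
So h(t) = 4t^2 + 6t - 1.
The leading coefficient is 4.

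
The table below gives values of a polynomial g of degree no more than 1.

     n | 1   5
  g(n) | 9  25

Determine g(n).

g(n) = 4n + 5

Write g(n) = an + b. Substituting each data point gives a linear system:
  a + b = 9
  5a + b = 25
Solving the system yields a = 4, b = 5.
So g(n) = 4n + 5.
Check: g(5) = 25. ✓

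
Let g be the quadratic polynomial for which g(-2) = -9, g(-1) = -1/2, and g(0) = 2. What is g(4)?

Using the Lagrange interpolation formula with nodes -2, -1, 0:
  L_0(x) = (x + 1)x / 2
  L_1(x) = (x + 2)x / -1
  L_2(x) = (x + 2)(x + 1) / 2
Then g(x) = -9·L_0(x) - 1/2·L_1(x) + 2·L_2(x).
Expanding and collecting terms gives g(x) = -3x² - (1/2)x + 2.
Evaluating at x = 4: g(4) = -48.

-48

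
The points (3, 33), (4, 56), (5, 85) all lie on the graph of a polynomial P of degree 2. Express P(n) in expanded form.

P(n) = 3n^2 + 2n

Using the Lagrange interpolation formula with nodes 3, 4, 5:
  L_0(n) = (n - 4)(n - 5) / 2
  L_1(n) = (n - 3)(n - 5) / -1
  L_2(n) = (n - 3)(n - 4) / 2
Then P(n) = 33·L_0(n) + 56·L_1(n) + 85·L_2(n).
Expanding and collecting terms gives P(n) = 3n^2 + 2n.
Check: P(5) = 85. ✓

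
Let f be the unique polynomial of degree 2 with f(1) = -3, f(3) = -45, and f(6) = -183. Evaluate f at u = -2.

Using the Lagrange interpolation formula with nodes 1, 3, 6:
  L_0(u) = (u - 3)(u - 6) / 10
  L_1(u) = (u - 1)(u - 6) / -6
  L_2(u) = (u - 1)(u - 3) / 15
Then f(u) = -3·L_0(u) - 45·L_1(u) - 183·L_2(u).
Expanding and collecting terms gives f(u) = -5u^2 - u + 3.
Evaluating at u = -2: f(-2) = -15.

-15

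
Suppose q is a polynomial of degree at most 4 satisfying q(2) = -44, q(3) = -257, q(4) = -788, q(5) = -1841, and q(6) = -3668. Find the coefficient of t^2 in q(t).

Write q(t) = at^4 + bt^3 + ct^2 + dt + e. Substituting each data point gives a linear system:
  16a + 8b + 4c + 2d + e = -44
  81a + 27b + 9c + 3d + e = -257
  256a + 64b + 16c + 4d + e = -788
  625a + 125b + 25c + 5d + e = -1841
  1296a + 216b + 36c + 6d + e = -3668
Solving the system yields a = -2, b = -6, c = 5, d = 6, e = 4.
So q(t) = -2t^4 - 6t^3 + 5t^2 + 6t + 4.
The coefficient of t^2 is 5.

5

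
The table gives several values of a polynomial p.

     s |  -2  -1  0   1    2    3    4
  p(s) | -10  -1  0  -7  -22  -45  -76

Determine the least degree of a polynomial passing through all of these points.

Forward differences of the values at s = -2, -1, 0, 1, 2, 3, 4:
  p  : -10  -1  0  -7  -22  -45  -76
  Δ  : 9  1  -7  -15  -23  -31
  Δ^2: -8  -8  -8  -8  -8
  Δ^3: 0  0  0  0
  Δ^4: 0  0  0
  Δ^5: 0  0
  Δ^6: 0
The second differences are constant (-8) and nonzero, while all higher differences vanish, so the minimal degree is 2.

2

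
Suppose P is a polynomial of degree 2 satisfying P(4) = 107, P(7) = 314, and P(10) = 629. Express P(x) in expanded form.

P(x) = 6x^2 + 3x - 1

Write P(x) = ax^2 + bx + c. Substituting each data point gives a linear system:
  16a + 4b + c = 107
  49a + 7b + c = 314
  100a + 10b + c = 629
Solving the system yields a = 6, b = 3, c = -1.
So P(x) = 6x^2 + 3x - 1.
Check: P(10) = 629. ✓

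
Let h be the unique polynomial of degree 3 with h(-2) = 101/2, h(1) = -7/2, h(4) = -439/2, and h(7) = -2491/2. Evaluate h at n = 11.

Forward differences of the values at n = -2, 1, 4, 7:
  h  : 101/2  -7/2  -439/2  -2491/2
  Δ  : -54  -216  -1026
  Δ^2: -162  -810
  Δ^3: -648
The third differences are constant, confirming degree 3.
Interpolating (Newton forward form) and evaluating at n = 11 gives h(11) = -9987/2.

-9987/2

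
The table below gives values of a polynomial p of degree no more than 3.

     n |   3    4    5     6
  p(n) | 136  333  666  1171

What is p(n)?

Write p(n) = an^3 + bn^2 + cn + d. Substituting each data point gives a linear system:
  27a + 9b + 3c + d = 136
  64a + 16b + 4c + d = 333
  125a + 25b + 5c + d = 666
  216a + 36b + 6c + d = 1171
Solving the system yields a = 6, b = -4, c = 3, d = 1.
So p(n) = 6n³ - 4n² + 3n + 1.
Check: p(5) = 666. ✓

p(n) = 6n^3 - 4n^2 + 3n + 1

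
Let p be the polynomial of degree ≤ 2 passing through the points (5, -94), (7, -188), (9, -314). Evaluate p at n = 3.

-32

Using the Lagrange interpolation formula with nodes 5, 7, 9:
  L_0(n) = (n - 7)(n - 9) / 8
  L_1(n) = (n - 5)(n - 9) / -4
  L_2(n) = (n - 5)(n - 7) / 8
Then p(n) = -94·L_0(n) - 188·L_1(n) - 314·L_2(n).
Expanding and collecting terms gives p(n) = -4n^2 + n + 1.
Evaluating at n = 3: p(3) = -32.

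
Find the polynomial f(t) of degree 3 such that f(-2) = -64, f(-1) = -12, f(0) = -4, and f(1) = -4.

f(t) = 6t^3 - 4t^2 - 2t - 4

Using the Lagrange interpolation formula with nodes -2, -1, 0, 1:
  L_0(t) = (t + 1)t(t - 1) / -6
  L_1(t) = (t + 2)t(t - 1) / 2
  L_2(t) = (t + 2)(t + 1)(t - 1) / -2
  L_3(t) = (t + 2)(t + 1)t / 6
Then f(t) = -64·L_0(t) - 12·L_1(t) - 4·L_2(t) - 4·L_3(t).
Expanding and collecting terms gives f(t) = 6t³ - 4t² - 2t - 4.
Check: f(-1) = -12. ✓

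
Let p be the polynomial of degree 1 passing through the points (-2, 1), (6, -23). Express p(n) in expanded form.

p(n) = -3n - 5

Write p(n) = an + b. Substituting each data point gives a linear system:
  -2a + b = 1
  6a + b = -23
Solving the system yields a = -3, b = -5.
So p(n) = -3n - 5.
Check: p(6) = -23. ✓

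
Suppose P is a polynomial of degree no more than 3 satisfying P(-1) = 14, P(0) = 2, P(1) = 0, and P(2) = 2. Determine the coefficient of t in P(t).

-6

Write P(t) = at^3 + bt^2 + ct + d. Substituting each data point gives a linear system:
  -a + b - c + d = 14
  d = 2
  a + b + c + d = 0
  8a + 4b + 2c + d = 2
Solving the system yields a = -1, b = 5, c = -6, d = 2.
So P(t) = -t³ + 5t² - 6t + 2.
The coefficient of t is -6.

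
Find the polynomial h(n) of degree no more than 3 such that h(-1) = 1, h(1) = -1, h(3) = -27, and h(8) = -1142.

Write h(n) = an^3 + bn^2 + cn + d. Substituting each data point gives a linear system:
  -a + b - c + d = 1
  a + b + c + d = -1
  27a + 9b + 3c + d = -27
  512a + 64b + 8c + d = -1142
Solving the system yields a = -3, b = 6, c = 2, d = -6.
So h(n) = -3n³ + 6n² + 2n - 6.
Check: h(8) = -1142. ✓

h(n) = -3n^3 + 6n^2 + 2n - 6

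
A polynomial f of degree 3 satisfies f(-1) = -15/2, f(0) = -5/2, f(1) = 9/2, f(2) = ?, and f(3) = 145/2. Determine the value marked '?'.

51/2

The 4 known points determine the degree-3 polynomial uniquely.
Write f(u) = au^3 + bu^2 + cu + d. Substituting each data point gives a linear system:
  -a + b - c + d = -15/2
  d = -5/2
  a + b + c + d = 9/2
  27a + 9b + 3c + d = 145/2
Solving the system yields a = 2, b = 1, c = 4, d = -5/2.
So f(u) = 2u^3 + u^2 + 4u - 5/2.
Then f(2) = 51/2.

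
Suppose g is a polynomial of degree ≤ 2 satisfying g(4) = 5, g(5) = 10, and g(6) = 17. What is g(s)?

g(s) = s^2 - 4s + 5

Write g(s) = as^2 + bs + c. Substituting each data point gives a linear system:
  16a + 4b + c = 5
  25a + 5b + c = 10
  36a + 6b + c = 17
Solving the system yields a = 1, b = -4, c = 5.
So g(s) = s^2 - 4s + 5.
Check: g(6) = 17. ✓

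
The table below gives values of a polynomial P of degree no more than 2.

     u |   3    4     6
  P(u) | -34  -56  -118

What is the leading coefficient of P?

Write P(u) = au^2 + bu + c. Substituting each data point gives a linear system:
  9a + 3b + c = -34
  16a + 4b + c = -56
  36a + 6b + c = -118
Solving the system yields a = -3, b = -1, c = -4.
So P(u) = -3u^2 - u - 4.
The leading coefficient is -3.

-3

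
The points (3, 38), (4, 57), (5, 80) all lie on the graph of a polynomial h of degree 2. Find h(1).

12

Using the Lagrange interpolation formula with nodes 3, 4, 5:
  L_0(u) = (u - 4)(u - 5) / 2
  L_1(u) = (u - 3)(u - 5) / -1
  L_2(u) = (u - 3)(u - 4) / 2
Then h(u) = 38·L_0(u) + 57·L_1(u) + 80·L_2(u).
Expanding and collecting terms gives h(u) = 2u^2 + 5u + 5.
Evaluating at u = 1: h(1) = 12.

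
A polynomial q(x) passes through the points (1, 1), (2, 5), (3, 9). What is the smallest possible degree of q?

Forward differences of the values at x = 1, 2, 3:
  q  : 1  5  9
  Δ  : 4  4
  Δ^2: 0
The first differences are constant (4) and nonzero, while all higher differences vanish, so the minimal degree is 1.

1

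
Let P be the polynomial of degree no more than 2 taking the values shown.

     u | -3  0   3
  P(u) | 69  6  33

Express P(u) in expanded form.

P(u) = 5u^2 - 6u + 6

Write P(u) = au^2 + bu + c. Substituting each data point gives a linear system:
  9a - 3b + c = 69
  c = 6
  9a + 3b + c = 33
Solving the system yields a = 5, b = -6, c = 6.
So P(u) = 5u^2 - 6u + 6.
Check: P(0) = 6. ✓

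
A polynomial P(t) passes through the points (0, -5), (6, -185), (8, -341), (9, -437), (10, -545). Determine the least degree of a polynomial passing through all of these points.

Divided differences on the nodes 0, 6, 8, 9, 10:
  order 0: -5  -185  -341  -437  -545
  order 1: -30  -78  -96  -108
  order 2: -6  -6  -6
  order 3: 0  0
  order 4: 0
The order-2 divided differences are all -6 (nonzero) and every higher order vanishes, so the data lies on a polynomial of degree exactly 2.

2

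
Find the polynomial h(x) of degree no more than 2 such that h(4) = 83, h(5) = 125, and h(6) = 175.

Write h(x) = ax^2 + bx + c. Substituting each data point gives a linear system:
  16a + 4b + c = 83
  25a + 5b + c = 125
  36a + 6b + c = 175
Solving the system yields a = 4, b = 6, c = -5.
So h(x) = 4x² + 6x - 5.
Check: h(5) = 125. ✓

h(x) = 4x^2 + 6x - 5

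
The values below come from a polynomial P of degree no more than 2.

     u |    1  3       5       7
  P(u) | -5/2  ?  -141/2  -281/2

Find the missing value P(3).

On equispaced nodes a degree-2 polynomial has vanishing third forward difference, so
  - P(1) + 3·P(3) - 3·P(5) + P(7) = 0.
Substituting the known values and solving for P(3):
  3·P(3) = -147/2
  P(3) = -49/2.

-49/2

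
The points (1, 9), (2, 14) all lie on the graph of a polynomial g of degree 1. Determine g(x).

Write g(x) = ax + b. Substituting each data point gives a linear system:
  a + b = 9
  2a + b = 14
Solving the system yields a = 5, b = 4.
So g(x) = 5x + 4.
Check: g(1) = 9. ✓

g(x) = 5x + 4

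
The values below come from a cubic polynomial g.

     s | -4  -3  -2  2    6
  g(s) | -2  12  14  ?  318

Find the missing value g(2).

The 4 known points determine the degree-3 polynomial uniquely.
Write g(s) = as^3 + bs^2 + cs + d. Substituting each data point gives a linear system:
  -64a + 16b - 4c + d = -2
  -27a + 9b - 3c + d = 12
  -8a + 4b - 2c + d = 14
  216a + 36b + 6c + d = 318
Solving the system yields a = 1, b = 3, c = -2, d = 6.
So g(s) = s³ + 3s² - 2s + 6.
Then g(2) = 22.

22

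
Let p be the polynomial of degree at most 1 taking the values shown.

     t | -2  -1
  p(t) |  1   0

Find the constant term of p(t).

Write p(t) = at + b. Substituting each data point gives a linear system:
  -2a + b = 1
  -a + b = 0
Solving the system yields a = -1, b = -1.
So p(t) = -t - 1.
The constant term is -1.

-1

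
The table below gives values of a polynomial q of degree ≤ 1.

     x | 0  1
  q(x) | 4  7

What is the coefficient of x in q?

3

Write q(x) = ax + b. Substituting each data point gives a linear system:
  b = 4
  a + b = 7
Solving the system yields a = 3, b = 4.
So q(x) = 3x + 4.
The leading coefficient is 3.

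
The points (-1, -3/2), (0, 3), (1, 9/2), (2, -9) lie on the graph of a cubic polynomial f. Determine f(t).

Using the Lagrange interpolation formula with nodes -1, 0, 1, 2:
  L_0(t) = t(t - 1)(t - 2) / -6
  L_1(t) = (t + 1)(t - 1)(t - 2) / 2
  L_2(t) = (t + 1)t(t - 2) / -2
  L_3(t) = (t + 1)t(t - 1) / 6
Then f(t) = -3/2·L_0(t) + 3·L_1(t) + 9/2·L_2(t) - 9·L_3(t).
Expanding and collecting terms gives f(t) = -2t^3 - (3/2)t^2 + 5t + 3.
Check: f(2) = -9. ✓

f(t) = -2t^3 - (3/2)t^2 + 5t + 3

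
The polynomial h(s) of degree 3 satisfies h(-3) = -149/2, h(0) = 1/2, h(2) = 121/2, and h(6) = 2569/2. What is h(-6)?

Using the Lagrange interpolation formula with nodes -3, 0, 2, 6:
  L_0(s) = s(s - 2)(s - 6) / -135
  L_1(s) = (s + 3)(s - 2)(s - 6) / 36
  L_2(s) = (s + 3)s(s - 6) / -40
  L_3(s) = (s + 3)s(s - 2) / 216
Then h(s) = -149/2·L_0(s) + 1/2·L_1(s) + 121/2·L_2(s) + 2569/2·L_3(s).
Expanding and collecting terms gives h(s) = 5s^3 + 6s^2 - 2s + 1/2.
Evaluating at s = -6: h(-6) = -1703/2.

-1703/2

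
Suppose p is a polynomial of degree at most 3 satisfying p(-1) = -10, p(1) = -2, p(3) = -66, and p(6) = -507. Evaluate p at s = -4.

Write p(s) = as^3 + bs^2 + cs + d. Substituting each data point gives a linear system:
  -a + b - c + d = -10
  a + b + c + d = -2
  27a + 9b + 3c + d = -66
  216a + 36b + 6c + d = -507
Solving the system yields a = -2, b = -3, c = 6, d = -3.
So p(s) = -2s³ - 3s² + 6s - 3.
Then p(-4) = 53.

53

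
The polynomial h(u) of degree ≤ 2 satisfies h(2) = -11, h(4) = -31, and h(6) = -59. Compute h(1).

-4

Write h(u) = au^2 + bu + c. Substituting each data point gives a linear system:
  4a + 2b + c = -11
  16a + 4b + c = -31
  36a + 6b + c = -59
Solving the system yields a = -1, b = -4, c = 1.
So h(u) = -u^2 - 4u + 1.
Then h(1) = -4.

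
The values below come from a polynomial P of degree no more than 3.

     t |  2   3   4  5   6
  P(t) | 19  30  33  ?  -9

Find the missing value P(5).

The 4 known points determine the degree-3 polynomial uniquely.
Write P(t) = at^3 + bt^2 + ct + d. Substituting each data point gives a linear system:
  8a + 4b + 2c + d = 19
  27a + 9b + 3c + d = 30
  64a + 16b + 4c + d = 33
  216a + 36b + 6c + d = -9
Solving the system yields a = -1, b = 5, c = 5, d = -3.
So P(t) = -t^3 + 5t^2 + 5t - 3.
Then P(5) = 22.

22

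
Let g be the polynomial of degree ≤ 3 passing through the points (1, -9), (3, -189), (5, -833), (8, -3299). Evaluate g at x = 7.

-2229

Using the Lagrange interpolation formula with nodes 1, 3, 5, 8:
  L_0(x) = (x - 3)(x - 5)(x - 8) / -56
  L_1(x) = (x - 1)(x - 5)(x - 8) / 20
  L_2(x) = (x - 1)(x - 3)(x - 8) / -24
  L_3(x) = (x - 1)(x - 3)(x - 5) / 105
Then g(x) = -9·L_0(x) - 189·L_1(x) - 833·L_2(x) - 3299·L_3(x).
Expanding and collecting terms gives g(x) = -6x^3 - 4x^2 + 4x - 3.
Evaluating at x = 7: g(7) = -2229.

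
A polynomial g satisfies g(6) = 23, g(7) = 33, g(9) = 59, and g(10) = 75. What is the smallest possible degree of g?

Divided differences on the nodes 6, 7, 9, 10:
  order 0: 23  33  59  75
  order 1: 10  13  16
  order 2: 1  1
  order 3: 0
The order-2 divided differences are all 1 (nonzero) and every higher order vanishes, so the data lies on a polynomial of degree exactly 2.

2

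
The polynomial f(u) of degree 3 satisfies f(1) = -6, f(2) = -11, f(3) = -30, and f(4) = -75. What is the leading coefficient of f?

-2

Write f(u) = au^3 + bu^2 + cu + d. Substituting each data point gives a linear system:
  a + b + c + d = -6
  8a + 4b + 2c + d = -11
  27a + 9b + 3c + d = -30
  64a + 16b + 4c + d = -75
Solving the system yields a = -2, b = 5, c = -6, d = -3.
So f(u) = -2u³ + 5u² - 6u - 3.
The leading coefficient is -2.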